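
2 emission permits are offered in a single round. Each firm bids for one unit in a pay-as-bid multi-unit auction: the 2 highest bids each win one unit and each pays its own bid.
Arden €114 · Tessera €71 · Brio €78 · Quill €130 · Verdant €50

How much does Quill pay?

Ordering the bids: 130 (Quill), 114 (Arden), 78 (Brio), 71 (Tessera), …
The 2 highest are Quill, Arden.
Quill wins → own bid €130.

Quill pays €130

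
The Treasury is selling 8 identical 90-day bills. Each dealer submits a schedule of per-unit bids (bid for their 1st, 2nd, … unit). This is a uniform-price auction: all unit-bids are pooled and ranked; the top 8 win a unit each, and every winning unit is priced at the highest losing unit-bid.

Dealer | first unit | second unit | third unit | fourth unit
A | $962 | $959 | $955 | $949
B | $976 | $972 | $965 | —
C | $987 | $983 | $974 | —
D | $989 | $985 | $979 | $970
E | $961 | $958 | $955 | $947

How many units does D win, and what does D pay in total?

D: 3 units, pays $2,910

Pooled unit-bids ranked (top 8): 989 (D-1), 987 (C-1), 985 (D-2), 983 (C-2), 979 (D-3), 976 (B-1), 974 (C-3), 972 (B-2)
Highest rejected unit-bid = $970.
D wins 3 unit(s) at $970 each.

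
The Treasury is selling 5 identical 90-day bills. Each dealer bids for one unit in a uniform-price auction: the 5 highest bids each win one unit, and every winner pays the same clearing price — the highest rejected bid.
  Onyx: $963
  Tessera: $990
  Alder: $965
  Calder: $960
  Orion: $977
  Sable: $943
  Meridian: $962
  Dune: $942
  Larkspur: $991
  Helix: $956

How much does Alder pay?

Alder pays $962

Bids ranked high→low: 991 (Larkspur), 990 (Tessera), 977 (Orion), 965 (Alder), 963 (Onyx), 962 (Meridian), 960 (Calder), …
Winners (5 units): Larkspur, Tessera, Orion, Alder, Onyx.
Highest unsuccessful bid: $962 → clearing price.
Alder wins → pays $962.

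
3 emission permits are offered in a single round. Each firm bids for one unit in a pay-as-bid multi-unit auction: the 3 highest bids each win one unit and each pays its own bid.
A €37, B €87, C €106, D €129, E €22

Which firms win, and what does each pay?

D €129, C €106, B €87

Sorting: 129 (D), 106 (C), 87 (B), 37 (A), 22 (E)
Top 3: D, C, B.
Each winner pays its own bid: D €129, C €106, B €87.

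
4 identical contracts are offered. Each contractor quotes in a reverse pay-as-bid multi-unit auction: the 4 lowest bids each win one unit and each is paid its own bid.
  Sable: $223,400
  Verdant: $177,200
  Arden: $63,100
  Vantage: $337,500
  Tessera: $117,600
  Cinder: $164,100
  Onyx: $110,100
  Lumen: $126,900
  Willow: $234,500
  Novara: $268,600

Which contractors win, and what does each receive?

Arden $63,100, Onyx $110,100, Tessera $117,600, Lumen $126,900

Bids ranked low→high: 63,100 (Arden), 110,100 (Onyx), 117,600 (Tessera), 126,900 (Lumen), 164,100 (Cinder), 177,200 (Verdant), …
Winners (4 units): Arden, Onyx, Tessera, Lumen.
Each winner is paid its own bid: Arden $63,100, Onyx $110,100, Tessera $117,600, Lumen $126,900.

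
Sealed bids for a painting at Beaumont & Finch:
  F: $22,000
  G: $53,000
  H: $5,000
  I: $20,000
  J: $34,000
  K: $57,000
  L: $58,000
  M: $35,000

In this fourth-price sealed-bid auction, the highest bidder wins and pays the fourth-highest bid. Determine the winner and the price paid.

Sorting bids: 58,000 (L) > 57,000 (K) > 53,000 (G) > 35,000 (M) > 34,000 (J) > 22,000 (F) > …
L is highest; pays the fourth-highest bid, $35,000.

L pays $35,000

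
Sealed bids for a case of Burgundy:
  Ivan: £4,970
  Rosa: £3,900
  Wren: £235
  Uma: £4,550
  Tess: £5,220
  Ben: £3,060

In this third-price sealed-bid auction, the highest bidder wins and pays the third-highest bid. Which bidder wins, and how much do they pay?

Bids ranked: 5,220 (Tess) > 4,970 (Ivan) > 4,550 (Uma) > 3,900 (Rosa) > 3,060 (Ben) > 235 (Wren)
Tess is highest; pays the third-highest bid, £4,550.

Tess pays £4,550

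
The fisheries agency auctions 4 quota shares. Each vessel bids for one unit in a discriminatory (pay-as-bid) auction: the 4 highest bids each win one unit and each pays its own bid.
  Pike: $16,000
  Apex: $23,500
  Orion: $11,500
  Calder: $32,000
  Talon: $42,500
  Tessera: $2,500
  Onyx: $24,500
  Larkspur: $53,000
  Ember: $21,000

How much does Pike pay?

Ordering the bids: 53,000 (Larkspur), 42,500 (Talon), 32,000 (Calder), 24,500 (Onyx), 23,500 (Apex), 21,000 (Ember), …
The 4 highest are Larkspur, Talon, Calder, Onyx.
Pike does not win → $0.

Pike pays $0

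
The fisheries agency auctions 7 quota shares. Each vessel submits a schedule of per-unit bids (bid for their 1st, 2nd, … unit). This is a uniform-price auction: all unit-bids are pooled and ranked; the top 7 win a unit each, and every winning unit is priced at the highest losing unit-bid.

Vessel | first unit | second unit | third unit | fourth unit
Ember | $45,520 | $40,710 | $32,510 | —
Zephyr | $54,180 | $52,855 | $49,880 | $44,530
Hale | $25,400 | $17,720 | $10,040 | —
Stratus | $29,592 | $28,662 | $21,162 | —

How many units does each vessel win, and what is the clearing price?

Ember 3, Zephyr 4; clearing price $29,592

Merging the schedules and taking the best 7: 54,180 (Zephyr-1), 52,855 (Zephyr-2), 49,880 (Zephyr-3), 45,520 (Ember-1), 44,530 (Zephyr-4), 40,710 (Ember-2), 32,510 (Ember-3)
First bid not allocated: $29,592.
Allocation: Ember 3, Zephyr 4.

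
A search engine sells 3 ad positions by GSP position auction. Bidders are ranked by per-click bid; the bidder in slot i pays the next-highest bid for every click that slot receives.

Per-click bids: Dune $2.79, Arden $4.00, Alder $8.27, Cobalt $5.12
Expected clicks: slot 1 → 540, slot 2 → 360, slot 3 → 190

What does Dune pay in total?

Dune pays $0.00

Per-click bids in order: $8.27 (Alder) > $5.12 (Cobalt) > $4.00 (Arden) > $2.79 (Dune)
Dune ranks below slot 3 → no slot, pays nothing.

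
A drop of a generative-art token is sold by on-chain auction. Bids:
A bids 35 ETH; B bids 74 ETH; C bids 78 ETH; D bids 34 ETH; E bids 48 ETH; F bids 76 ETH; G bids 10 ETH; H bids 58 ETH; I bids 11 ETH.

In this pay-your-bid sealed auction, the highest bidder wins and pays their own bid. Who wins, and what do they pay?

Pay-your-bid sealed auction: the highest bidder wins and pays their own bid.
Bids in order: 78 (C) > 76 (F) > 74 (B) > 58 (H) > 48 (E) > 35 (A) > …
First-price: C pays what they bid, 78 ETH.

C pays 78 ETH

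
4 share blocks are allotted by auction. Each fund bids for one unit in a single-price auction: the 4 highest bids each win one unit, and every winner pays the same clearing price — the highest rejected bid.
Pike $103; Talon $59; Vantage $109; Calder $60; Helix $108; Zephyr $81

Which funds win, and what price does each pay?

Sorting: 109 (Vantage), 108 (Helix), 103 (Pike), 81 (Zephyr), 60 (Calder), 59 (Talon)
Winners (4 units): Vantage, Helix, Pike, Zephyr.
Clearing price = highest rejected bid = $60.

Vantage, Helix, Pike, Zephyr; each pays $60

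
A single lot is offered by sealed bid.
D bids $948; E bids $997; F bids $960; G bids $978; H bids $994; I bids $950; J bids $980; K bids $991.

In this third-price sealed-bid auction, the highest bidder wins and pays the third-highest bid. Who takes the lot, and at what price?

Bids in order: 997 (E) > 994 (H) > 991 (K) > 980 (J) > 978 (G) > 960 (F) > …
E wins; payment is bid #3 in the ranking = $991.

E pays $991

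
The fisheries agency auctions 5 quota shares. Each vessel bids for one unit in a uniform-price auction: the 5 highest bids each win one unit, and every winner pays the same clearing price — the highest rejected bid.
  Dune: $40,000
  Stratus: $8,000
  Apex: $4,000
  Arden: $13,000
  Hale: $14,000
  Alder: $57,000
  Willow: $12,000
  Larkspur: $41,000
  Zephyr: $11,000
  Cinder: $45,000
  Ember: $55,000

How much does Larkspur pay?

Sorting: 57,000 (Alder), 55,000 (Ember), 45,000 (Cinder), 41,000 (Larkspur), 40,000 (Dune), 14,000 (Hale), 13,000 (Arden), …
Winners (5 units): Alder, Ember, Cinder, Larkspur, Dune.
First losing bid is Hale's $14,000, which sets the uniform price.
Larkspur wins → pays $14,000.

Larkspur pays $14,000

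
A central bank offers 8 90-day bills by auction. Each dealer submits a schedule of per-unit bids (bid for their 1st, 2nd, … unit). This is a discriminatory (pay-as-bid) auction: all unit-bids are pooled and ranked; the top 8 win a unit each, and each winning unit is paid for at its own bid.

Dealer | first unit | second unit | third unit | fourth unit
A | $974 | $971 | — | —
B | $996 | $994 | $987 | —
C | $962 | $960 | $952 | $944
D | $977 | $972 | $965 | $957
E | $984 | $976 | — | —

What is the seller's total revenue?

Total revenue: $7,860

Merging the schedules and taking the best 8: 996 (B-1), 994 (B-2), 987 (B-3), 984 (E-1), 977 (D-1), 976 (E-2), 974 (A-1), 972 (D-2)
Next rejected bid: $971 (not a price — pay-as-bid).
Each winning unit pays its own bid.
Revenue = 996 + 994 + 987 + 984 + 977 + 976 + 974 + 972 = $7,860.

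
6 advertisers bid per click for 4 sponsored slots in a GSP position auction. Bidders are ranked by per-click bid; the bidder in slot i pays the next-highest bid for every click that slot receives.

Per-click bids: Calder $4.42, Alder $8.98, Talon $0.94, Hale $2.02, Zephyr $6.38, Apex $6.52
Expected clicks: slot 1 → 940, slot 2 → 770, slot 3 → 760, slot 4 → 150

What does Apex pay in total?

Apex pays $4912.60

Sorting advertisers: $8.98 (Alder) > $6.52 (Apex) > $6.38 (Zephyr) > $4.42 (Calder) > $2.02 (Hale) > …
Apex holds slot 2 → pays next bid $6.38 × 770 clicks = $4912.60.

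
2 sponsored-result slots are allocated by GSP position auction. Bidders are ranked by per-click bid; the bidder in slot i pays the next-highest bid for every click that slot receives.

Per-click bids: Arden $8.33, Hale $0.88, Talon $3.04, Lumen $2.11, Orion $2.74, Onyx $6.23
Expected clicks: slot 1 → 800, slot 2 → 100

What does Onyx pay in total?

Sorting advertisers: $8.33 (Arden) > $6.23 (Onyx) > $3.04 (Talon) > …
Onyx holds slot 2 → pays next bid $3.04 × 100 clicks = $304.00.

Onyx pays $304.00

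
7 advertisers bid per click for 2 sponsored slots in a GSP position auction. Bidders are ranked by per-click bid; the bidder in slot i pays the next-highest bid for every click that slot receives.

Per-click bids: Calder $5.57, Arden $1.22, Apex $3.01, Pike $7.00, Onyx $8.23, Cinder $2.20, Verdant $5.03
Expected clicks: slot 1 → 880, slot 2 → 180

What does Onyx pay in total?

Onyx pays $6160.00

Sorting advertisers: $8.23 (Onyx) > $7.00 (Pike) > $5.57 (Calder) > …
Onyx holds slot 1 → pays next bid $7.00 × 880 clicks = $6160.00.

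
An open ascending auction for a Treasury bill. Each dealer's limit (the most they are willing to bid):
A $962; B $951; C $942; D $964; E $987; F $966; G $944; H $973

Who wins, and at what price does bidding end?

E wins at $973

Ascending (English) auction: the price rises until one bidder remains; the winner pays the price at which the last rival dropped out.
Limits ranked: 987 (E) > 973 (H) > 966 (F) > 964 (D) > 962 (A) > 951 (B) > …
H is the last rival to drop out, at $973; E remains and wins at that price.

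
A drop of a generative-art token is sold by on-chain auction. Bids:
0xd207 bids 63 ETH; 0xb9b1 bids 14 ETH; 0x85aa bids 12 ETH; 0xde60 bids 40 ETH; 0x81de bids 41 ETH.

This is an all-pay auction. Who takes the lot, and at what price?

0xd207 pays 63 ETH

Sorting bids: 63 (0xd207) > 41 (0x81de) > 40 (0xde60) > 14 (0xb9b1) > 12 (0x85aa)
0xd207 is highest and takes the item; every bidder forfeits their bid.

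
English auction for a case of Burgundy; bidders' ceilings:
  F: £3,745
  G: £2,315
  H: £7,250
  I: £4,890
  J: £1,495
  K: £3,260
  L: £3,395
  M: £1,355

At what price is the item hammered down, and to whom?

H wins at £4,890

Sorting limits: 7,250 (H) > 4,890 (I) > 3,745 (F) > 3,395 (L) > 3,260 (K) > 2,315 (G) > …
Bidding ends when I exits at £4,890; H takes it.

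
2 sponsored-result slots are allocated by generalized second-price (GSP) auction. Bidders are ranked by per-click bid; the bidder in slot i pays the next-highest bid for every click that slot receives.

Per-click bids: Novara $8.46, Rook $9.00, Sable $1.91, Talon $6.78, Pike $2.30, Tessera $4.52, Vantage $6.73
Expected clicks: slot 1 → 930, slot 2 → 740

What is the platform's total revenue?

Per-click bids in order: $9.00 (Rook) > $8.46 (Novara) > $6.78 (Talon) > …
Slot 1: Rook pays $8.46 × 930 = $7867.80
Slot 2: Novara pays $6.78 × 740 = $5017.20
Total = $12885.00

Total revenue: $12885.00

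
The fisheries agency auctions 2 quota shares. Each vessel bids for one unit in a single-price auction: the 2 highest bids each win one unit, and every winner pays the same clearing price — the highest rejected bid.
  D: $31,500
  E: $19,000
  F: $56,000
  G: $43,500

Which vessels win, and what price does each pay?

Ordering the bids: 56,000 (F), 43,500 (G), 31,500 (D), 19,000 (E)
The 2 highest are F, G.
First losing bid is D's $31,500, which sets the uniform price.

F, G; each pays $31,500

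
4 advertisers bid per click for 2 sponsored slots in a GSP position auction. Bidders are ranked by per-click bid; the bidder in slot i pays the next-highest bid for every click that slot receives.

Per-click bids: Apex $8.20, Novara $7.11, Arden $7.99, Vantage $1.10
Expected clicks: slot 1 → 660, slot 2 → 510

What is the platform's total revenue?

Ranked by bid: $8.20 (Apex) > $7.99 (Arden) > $7.11 (Novara) > …
Slot 1: Apex pays $7.99 × 660 = $5273.40
Slot 2: Arden pays $7.11 × 510 = $3626.10
Total = $8899.50

Total revenue: $8899.50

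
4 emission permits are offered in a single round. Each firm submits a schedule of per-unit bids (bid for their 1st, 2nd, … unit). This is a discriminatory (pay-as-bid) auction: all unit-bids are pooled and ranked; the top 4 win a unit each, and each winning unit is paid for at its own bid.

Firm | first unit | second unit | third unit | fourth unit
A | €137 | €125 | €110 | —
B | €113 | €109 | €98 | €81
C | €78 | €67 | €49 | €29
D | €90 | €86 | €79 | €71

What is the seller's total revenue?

All unit-bids, highest first — top 4: 137 (A-1), 125 (A-2), 113 (B-1), 110 (A-3)
Next rejected bid: €109 (not a price — pay-as-bid).
Each winning unit pays its own bid.
Revenue = 137 + 125 + 113 + 110 = €485.

Total revenue: €485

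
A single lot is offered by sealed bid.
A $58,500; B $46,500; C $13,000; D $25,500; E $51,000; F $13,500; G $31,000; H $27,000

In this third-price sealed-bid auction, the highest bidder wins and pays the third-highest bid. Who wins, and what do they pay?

A pays $46,500

Sorting bids: 58,500 (A) > 51,000 (E) > 46,500 (B) > 31,000 (G) > 27,000 (H) > 25,500 (D) > …
A wins; payment is bid #3 in the ranking = $46,500.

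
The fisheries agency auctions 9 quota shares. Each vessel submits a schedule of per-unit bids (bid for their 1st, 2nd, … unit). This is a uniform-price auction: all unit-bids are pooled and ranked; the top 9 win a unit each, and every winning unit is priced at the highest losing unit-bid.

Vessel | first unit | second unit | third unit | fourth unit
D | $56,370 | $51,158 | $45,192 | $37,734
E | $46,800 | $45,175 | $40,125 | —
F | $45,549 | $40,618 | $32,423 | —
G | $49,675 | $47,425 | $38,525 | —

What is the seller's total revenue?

Pooled unit-bids ranked (top 9): 56,370 (D-1), 51,158 (D-2), 49,675 (G-1), 47,425 (G-2), 46,800 (E-1), 45,549 (F-1), 45,192 (D-3), 45,175 (E-2), 40,618 (F-2)
First bid not allocated: $40,125.
Allocation: D 3, E 2, F 2, G 2. Every unit priced at $40,125.
Revenue = 9 × 40,125 = $361,125.

Total revenue: $361,125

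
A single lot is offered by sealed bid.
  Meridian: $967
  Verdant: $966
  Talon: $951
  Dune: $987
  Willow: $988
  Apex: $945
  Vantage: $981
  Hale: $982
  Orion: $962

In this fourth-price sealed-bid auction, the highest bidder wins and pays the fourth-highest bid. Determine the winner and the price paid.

Willow pays $981

Bids in order: 988 (Willow) > 987 (Dune) > 982 (Hale) > 981 (Vantage) > 967 (Meridian) > 966 (Verdant) > …
Willow wins; payment is bid #4 in the ranking = $981.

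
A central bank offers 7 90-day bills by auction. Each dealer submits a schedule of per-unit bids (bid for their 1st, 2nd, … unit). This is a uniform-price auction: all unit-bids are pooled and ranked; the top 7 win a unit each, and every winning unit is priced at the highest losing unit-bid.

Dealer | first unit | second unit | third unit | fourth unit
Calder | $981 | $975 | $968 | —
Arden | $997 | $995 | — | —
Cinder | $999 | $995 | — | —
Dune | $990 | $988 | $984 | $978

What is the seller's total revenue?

Total revenue: $6,867

Pooled unit-bids ranked (top 7): 999 (Cinder-1), 997 (Arden-1), 995 (Arden-2), 995 (Cinder-2), 990 (Dune-1), 988 (Dune-2), 984 (Dune-3)
First bid not allocated: $981.
Allocation: Arden 2, Cinder 2, Dune 3. Every unit priced at $981.
Revenue = 7 × 981 = $6,867.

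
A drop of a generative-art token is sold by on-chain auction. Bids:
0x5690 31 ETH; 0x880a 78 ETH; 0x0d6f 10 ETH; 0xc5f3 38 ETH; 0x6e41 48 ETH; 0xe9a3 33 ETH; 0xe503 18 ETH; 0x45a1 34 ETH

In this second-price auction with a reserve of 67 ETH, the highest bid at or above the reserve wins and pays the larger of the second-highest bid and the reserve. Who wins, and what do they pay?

0x880a pays 67 ETH

Second-price auction with a reserve of 67 ETH: the highest bid at or above the reserve wins and pays the larger of the second-highest bid and the reserve.
Bids in order: 78 (0x880a) > 48 (0x6e41) > 38 (0xc5f3) > 34 (0x45a1) > 33 (0xe9a3) > 31 (0x5690) > …
Highest eligible bid: 0x880a at 78 ETH.
Second-highest bid 48 ETH is below the reserve 67 ETH, so the reserve binds → payment 67 ETH.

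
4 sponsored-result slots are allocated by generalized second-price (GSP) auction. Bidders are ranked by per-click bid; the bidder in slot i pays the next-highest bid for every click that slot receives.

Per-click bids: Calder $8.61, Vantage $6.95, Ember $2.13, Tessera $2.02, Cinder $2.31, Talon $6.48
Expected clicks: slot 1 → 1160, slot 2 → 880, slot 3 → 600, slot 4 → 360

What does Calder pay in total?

Calder pays $8062.00

Sorting advertisers: $8.61 (Calder) > $6.95 (Vantage) > $6.48 (Talon) > $2.31 (Cinder) > $2.13 (Ember) > …
Calder holds slot 1 → pays next bid $6.95 × 1160 clicks = $8062.00.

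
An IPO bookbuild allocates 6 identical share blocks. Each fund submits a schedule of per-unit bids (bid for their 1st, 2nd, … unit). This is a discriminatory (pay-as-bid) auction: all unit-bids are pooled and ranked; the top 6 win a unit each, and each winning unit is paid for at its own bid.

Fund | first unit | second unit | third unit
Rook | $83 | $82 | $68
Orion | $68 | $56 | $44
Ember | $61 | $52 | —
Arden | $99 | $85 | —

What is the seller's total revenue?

Total revenue: $485

Pooled unit-bids ranked (top 6): 99 (Arden-1), 85 (Arden-2), 83 (Rook-1), 82 (Rook-2), 68 (Rook-3), 68 (Orion-1)
Next rejected bid: $61 (not a price — pay-as-bid).
Each winning unit pays its own bid.
Revenue = 99 + 85 + 83 + 82 + 68 + 68 = $485.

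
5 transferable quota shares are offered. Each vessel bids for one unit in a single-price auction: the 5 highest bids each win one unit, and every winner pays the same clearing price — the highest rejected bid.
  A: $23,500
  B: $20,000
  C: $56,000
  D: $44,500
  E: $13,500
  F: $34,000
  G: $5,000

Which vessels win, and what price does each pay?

C, D, F, A, B; each pays $13,500

Ordering the bids: 56,000 (C), 44,500 (D), 34,000 (F), 23,500 (A), 20,000 (B), 13,500 (E), 5,000 (G)
Top 5: C, D, F, A, B.
Highest unsuccessful bid: $13,500 → clearing price.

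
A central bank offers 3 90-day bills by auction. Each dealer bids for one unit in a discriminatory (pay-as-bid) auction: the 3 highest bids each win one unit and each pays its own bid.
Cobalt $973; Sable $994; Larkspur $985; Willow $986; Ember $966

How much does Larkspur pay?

Sorting: 994 (Sable), 986 (Willow), 985 (Larkspur), 973 (Cobalt), 966 (Ember)
Top 3: Sable, Willow, Larkspur.
Larkspur wins → own bid $985.

Larkspur pays $985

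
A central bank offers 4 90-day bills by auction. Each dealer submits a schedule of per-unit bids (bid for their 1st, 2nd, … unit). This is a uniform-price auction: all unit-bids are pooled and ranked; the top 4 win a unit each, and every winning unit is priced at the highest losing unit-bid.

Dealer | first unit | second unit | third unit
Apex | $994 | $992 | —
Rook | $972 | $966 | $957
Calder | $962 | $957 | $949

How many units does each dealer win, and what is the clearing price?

Apex 2, Rook 2; clearing price $962

Merging the schedules and taking the best 4: 994 (Apex-1), 992 (Apex-2), 972 (Rook-1), 966 (Rook-2)
The (k+1)-th unit-bid is $962.
Allocation: Apex 2, Rook 2.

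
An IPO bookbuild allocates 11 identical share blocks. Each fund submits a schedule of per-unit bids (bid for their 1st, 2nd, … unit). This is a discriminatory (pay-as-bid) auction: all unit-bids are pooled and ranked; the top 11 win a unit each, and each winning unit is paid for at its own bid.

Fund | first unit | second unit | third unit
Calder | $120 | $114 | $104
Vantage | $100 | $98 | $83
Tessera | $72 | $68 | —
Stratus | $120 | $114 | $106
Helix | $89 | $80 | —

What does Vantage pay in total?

Merging the schedules and taking the best 11: 120 (Calder-1), 120 (Stratus-1), 114 (Calder-2), 114 (Stratus-2), 106 (Stratus-3), 104 (Calder-3), 100 (Vantage-1), 98 (Vantage-2), 89 (Helix-1), 83 (Vantage-3), 80 (Helix-2)
Next rejected bid: $72 (not a price — pay-as-bid).
Vantage's winning unit-bids: 100 + 98 + 83 = $281.

Vantage pays $281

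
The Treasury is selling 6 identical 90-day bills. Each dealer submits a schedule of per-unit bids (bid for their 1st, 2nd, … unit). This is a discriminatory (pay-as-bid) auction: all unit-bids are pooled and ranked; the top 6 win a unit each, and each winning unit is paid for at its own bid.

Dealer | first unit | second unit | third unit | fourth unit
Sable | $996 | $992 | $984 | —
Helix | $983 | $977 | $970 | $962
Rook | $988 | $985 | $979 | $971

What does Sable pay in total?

Sable pays $2,972

All unit-bids, highest first — top 6: 996 (Sable-1), 992 (Sable-2), 988 (Rook-1), 985 (Rook-2), 984 (Sable-3), 983 (Helix-1)
Next rejected bid: $979 (not a price — pay-as-bid).
Sable's winning unit-bids: 996 + 992 + 984 = $2,972.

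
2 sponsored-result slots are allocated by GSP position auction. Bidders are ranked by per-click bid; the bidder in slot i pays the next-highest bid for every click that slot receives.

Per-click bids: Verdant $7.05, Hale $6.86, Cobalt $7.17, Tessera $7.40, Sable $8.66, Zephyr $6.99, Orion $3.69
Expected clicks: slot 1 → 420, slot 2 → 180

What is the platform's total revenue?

Total revenue: $4398.60

Ranked by bid: $8.66 (Sable) > $7.40 (Tessera) > $7.17 (Cobalt) > …
Slot 1: Sable pays $7.40 × 420 = $3108.00
Slot 2: Tessera pays $7.17 × 180 = $1290.60
Total = $4398.60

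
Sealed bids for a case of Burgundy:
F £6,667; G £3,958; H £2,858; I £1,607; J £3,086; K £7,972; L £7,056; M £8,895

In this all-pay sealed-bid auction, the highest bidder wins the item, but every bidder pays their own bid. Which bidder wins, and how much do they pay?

M pays £8,895

Bids in order: 8,895 (M) > 7,972 (K) > 7,056 (L) > 6,667 (F) > 3,958 (G) > 3,086 (J) > …
M is highest and takes the item; every bidder forfeits their bid.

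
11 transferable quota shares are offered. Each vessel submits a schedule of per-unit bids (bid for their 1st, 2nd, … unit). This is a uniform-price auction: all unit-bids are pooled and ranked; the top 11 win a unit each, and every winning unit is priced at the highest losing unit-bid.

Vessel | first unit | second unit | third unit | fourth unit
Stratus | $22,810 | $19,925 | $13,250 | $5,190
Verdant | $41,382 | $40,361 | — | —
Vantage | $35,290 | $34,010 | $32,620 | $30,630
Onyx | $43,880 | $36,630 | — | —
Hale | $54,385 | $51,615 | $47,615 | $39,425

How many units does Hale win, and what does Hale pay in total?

Hale: 4 units, pays $122,520

All unit-bids, highest first — top 11: 54,385 (Hale-1), 51,615 (Hale-2), 47,615 (Hale-3), 43,880 (Onyx-1), 41,382 (Verdant-1), 40,361 (Verdant-2), 39,425 (Hale-4), 36,630 (Onyx-2), 35,290 (Vantage-1), 34,010 (Vantage-2), 32,620 (Vantage-3)
First bid not allocated: $30,630.
Hale wins 4 unit(s) at $30,630 each.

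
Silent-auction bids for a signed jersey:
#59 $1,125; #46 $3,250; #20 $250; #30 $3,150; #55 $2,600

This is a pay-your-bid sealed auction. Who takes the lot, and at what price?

#46 pays $3,250

Rule: the highest bidder wins and pays their own bid.
Bids ranked: 3,250 (#46) > 3,150 (#30) > 2,600 (#55) > 1,125 (#59) > 250 (#20)
#46 is highest → pays own bid, $3,250.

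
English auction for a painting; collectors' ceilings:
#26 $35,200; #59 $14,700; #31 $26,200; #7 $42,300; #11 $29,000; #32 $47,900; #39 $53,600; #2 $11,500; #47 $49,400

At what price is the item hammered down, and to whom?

Limits in order: 53,600 (#39) > 49,400 (#47) > 47,900 (#32) > 42,300 (#7) > 35,200 (#26) > 29,000 (#11) > …
Once the price passes $49,400, only #39 is left; the hammer falls at #47's limit of $49,400.

#39 wins at $49,400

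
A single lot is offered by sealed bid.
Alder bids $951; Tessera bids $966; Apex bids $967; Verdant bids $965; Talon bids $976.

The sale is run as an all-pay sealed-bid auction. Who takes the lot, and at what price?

Bids in order: 976 (Talon) > 967 (Apex) > 966 (Tessera) > 965 (Verdant) > 951 (Alder)
Talon wins with the top bid; all bids are sunk regardless.

Talon pays $976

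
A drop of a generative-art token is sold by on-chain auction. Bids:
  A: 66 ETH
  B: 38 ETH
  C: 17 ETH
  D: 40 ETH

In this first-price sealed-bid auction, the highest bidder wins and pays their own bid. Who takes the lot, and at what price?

A pays 66 ETH

Sorting bids: 66 (A) > 40 (D) > 38 (B) > 17 (C)
A has the highest bid and pays exactly that: 66 ETH.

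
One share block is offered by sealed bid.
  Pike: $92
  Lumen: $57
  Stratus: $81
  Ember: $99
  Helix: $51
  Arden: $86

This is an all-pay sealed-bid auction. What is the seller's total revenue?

Bids ranked: 99 (Ember) > 92 (Pike) > 86 (Arden) > 81 (Stratus) > 57 (Lumen) > 51 (Helix)
Every bidder forfeits their bid regardless of winning.
Revenue = 92 + 57 + 81 + 99 + 51 + 86 = $466.

Total revenue: $466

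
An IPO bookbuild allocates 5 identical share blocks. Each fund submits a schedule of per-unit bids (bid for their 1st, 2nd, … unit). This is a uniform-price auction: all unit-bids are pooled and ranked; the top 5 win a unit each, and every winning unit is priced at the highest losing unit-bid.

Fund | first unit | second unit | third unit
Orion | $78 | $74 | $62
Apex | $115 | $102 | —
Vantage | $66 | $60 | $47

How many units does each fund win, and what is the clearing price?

Apex 2, Orion 2, Vantage 1; clearing price $62

Merging the schedules and taking the best 5: 115 (Apex-1), 102 (Apex-2), 78 (Orion-1), 74 (Orion-2), 66 (Vantage-1)
First bid not allocated: $62.
Allocation: Apex 2, Orion 2, Vantage 1.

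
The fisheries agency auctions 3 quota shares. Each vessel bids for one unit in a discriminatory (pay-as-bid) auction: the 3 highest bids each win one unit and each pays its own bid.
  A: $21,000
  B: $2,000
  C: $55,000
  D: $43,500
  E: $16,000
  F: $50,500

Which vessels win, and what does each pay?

C $55,000, F $50,500, D $43,500

Sorting: 55,000 (C), 50,500 (F), 43,500 (D), 21,000 (A), 16,000 (E), …
The 3 highest are C, F, D.
Each winner pays its own bid: C $55,000, F $50,500, D $43,500.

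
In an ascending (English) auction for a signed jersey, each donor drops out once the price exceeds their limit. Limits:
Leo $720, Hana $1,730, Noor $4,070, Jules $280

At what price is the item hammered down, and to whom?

Noor wins at $1,730

Sorting limits: 4,070 (Noor) > 1,730 (Hana) > 720 (Leo) > 280 (Jules)
Bidding ends when Hana exits at $1,730; Noor takes it.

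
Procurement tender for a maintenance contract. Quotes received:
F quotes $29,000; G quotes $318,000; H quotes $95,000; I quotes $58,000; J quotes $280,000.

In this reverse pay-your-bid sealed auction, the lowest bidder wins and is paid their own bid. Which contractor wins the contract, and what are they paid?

F is paid $29,000

Bids ranked: 29,000 (F) < 58,000 (I) < 95,000 (H) < 280,000 (J) < 318,000 (G)
First-price: F is paid what they bid, $29,000.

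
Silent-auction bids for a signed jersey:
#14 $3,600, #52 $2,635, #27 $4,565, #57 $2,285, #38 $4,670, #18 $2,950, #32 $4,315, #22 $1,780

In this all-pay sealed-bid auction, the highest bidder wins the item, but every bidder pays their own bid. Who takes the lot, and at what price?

#38 pays $4,670

Rule: the highest bidder wins the item, but every bidder pays their own bid.
Bids ranked: 4,670 (#38) > 4,565 (#27) > 4,315 (#32) > 3,600 (#14) > 2,950 (#18) > 2,635 (#52) > …
#38 is highest and takes the item; every bidder forfeits their bid.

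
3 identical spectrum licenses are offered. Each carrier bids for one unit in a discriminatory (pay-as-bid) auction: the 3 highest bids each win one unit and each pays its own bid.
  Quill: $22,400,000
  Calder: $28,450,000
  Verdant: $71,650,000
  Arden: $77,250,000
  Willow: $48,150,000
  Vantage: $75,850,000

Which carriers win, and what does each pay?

Arden $77,250,000, Vantage $75,850,000, Verdant $71,650,000

Sorting: 77,250,000 (Arden), 75,850,000 (Vantage), 71,650,000 (Verdant), 48,150,000 (Willow), 28,450,000 (Calder), …
Winners (3 units): Arden, Vantage, Verdant.
Each winner pays its own bid: Arden $77,250,000, Vantage $75,850,000, Verdant $71,650,000.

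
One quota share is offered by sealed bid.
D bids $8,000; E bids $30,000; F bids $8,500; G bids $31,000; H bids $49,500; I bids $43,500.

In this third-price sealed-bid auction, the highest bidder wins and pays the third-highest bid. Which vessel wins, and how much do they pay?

Bids ranked: 49,500 (H) > 43,500 (I) > 31,000 (G) > 30,000 (E) > 8,500 (F) > 8,000 (D)
H is highest; pays the third-highest bid, $31,000.

H pays $31,000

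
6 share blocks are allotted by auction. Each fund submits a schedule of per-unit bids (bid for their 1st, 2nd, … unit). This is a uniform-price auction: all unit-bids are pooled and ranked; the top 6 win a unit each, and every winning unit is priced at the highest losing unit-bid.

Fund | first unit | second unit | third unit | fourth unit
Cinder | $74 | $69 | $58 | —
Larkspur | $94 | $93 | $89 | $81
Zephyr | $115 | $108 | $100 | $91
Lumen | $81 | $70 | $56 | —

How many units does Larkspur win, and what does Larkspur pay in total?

Merging the schedules and taking the best 6: 115 (Zephyr-1), 108 (Zephyr-2), 100 (Zephyr-3), 94 (Larkspur-1), 93 (Larkspur-2), 91 (Zephyr-4)
First bid not allocated: $89.
Larkspur wins 2 unit(s) at $89 each.

Larkspur: 2 units, pays $178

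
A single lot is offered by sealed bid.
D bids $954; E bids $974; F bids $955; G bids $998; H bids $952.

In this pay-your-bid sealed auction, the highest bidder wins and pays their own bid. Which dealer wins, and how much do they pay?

Bids ranked: 998 (G) > 974 (E) > 955 (F) > 954 (D) > 952 (H)
G is highest → pays own bid, $998.

G pays $998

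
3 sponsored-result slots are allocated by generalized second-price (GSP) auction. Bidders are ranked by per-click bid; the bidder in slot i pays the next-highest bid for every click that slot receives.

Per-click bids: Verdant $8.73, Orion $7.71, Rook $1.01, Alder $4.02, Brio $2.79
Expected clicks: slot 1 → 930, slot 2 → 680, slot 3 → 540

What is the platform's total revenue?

Total revenue: $11410.50

Sorting advertisers: $8.73 (Verdant) > $7.71 (Orion) > $4.02 (Alder) > $2.79 (Brio) > …
Slot 1: Verdant pays $7.71 × 930 = $7170.30
Slot 2: Orion pays $4.02 × 680 = $2733.60
Slot 3: Alder pays $2.79 × 540 = $1506.60
Total = $11410.50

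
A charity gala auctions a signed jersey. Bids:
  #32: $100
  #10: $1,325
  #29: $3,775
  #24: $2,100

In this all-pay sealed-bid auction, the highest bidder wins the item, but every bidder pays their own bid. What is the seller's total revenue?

Bids ranked: 3,775 (#29) > 2,100 (#24) > 1,325 (#10) > 100 (#32)
Every bidder forfeits their bid regardless of winning.
Revenue = 100 + 1,325 + 3,775 + 2,100 = $7,300.

Total revenue: $7,300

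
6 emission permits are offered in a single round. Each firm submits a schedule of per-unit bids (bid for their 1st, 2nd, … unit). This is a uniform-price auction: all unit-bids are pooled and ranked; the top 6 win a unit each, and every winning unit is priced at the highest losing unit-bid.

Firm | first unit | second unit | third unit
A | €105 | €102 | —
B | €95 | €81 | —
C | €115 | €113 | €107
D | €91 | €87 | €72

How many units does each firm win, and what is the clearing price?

All unit-bids, highest first — top 6: 115 (C-1), 113 (C-2), 107 (C-3), 105 (A-1), 102 (A-2), 95 (B-1)
Highest rejected unit-bid = €91.
Allocation: A 2, B 1, C 3.

A 2, B 1, C 3; clearing price €91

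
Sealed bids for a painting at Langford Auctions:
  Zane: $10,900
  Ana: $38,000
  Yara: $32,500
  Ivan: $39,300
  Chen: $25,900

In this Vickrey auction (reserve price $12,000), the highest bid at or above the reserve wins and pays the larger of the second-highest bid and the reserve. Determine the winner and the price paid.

Vickrey auction (reserve price $12,000): the highest bid at or above the reserve wins and pays the larger of the second-highest bid and the reserve.
Bids in order: 39,300 (Ivan) > 38,000 (Ana) > 32,500 (Yara) > 25,900 (Chen) > 10,900 (Zane)
Ivan has the top bid at or above the reserve ($39,300).
Second-highest bid $38,000 exceeds the reserve $12,000 → payment $38,000.

Ivan pays $38,000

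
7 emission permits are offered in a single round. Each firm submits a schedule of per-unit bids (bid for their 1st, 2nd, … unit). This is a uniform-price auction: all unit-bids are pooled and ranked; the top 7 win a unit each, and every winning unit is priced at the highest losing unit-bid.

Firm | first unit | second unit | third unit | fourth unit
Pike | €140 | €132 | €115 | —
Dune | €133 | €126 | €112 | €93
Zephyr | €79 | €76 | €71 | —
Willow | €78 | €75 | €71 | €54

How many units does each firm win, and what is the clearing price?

All unit-bids, highest first — top 7: 140 (Pike-1), 133 (Dune-1), 132 (Pike-2), 126 (Dune-2), 115 (Pike-3), 112 (Dune-3), 93 (Dune-4)
Highest rejected unit-bid = €79.
Allocation: Dune 4, Pike 3.

Dune 4, Pike 3; clearing price €79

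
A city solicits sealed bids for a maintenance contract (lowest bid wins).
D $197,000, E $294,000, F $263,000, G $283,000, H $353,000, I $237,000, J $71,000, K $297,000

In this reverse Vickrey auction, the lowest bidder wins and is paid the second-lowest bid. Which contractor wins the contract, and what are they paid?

Bids ranked: 71,000 (J) < 197,000 (D) < 237,000 (I) < 263,000 (F) < 283,000 (G) < 294,000 (E) < …
Second-price: J is paid D's bid of $197,000.

J is paid $197,000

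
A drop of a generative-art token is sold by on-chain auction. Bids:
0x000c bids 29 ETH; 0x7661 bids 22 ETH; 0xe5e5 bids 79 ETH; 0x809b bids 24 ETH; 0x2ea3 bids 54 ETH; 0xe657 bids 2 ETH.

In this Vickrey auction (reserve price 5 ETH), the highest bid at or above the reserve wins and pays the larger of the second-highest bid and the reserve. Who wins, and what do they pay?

Sorting bids: 79 (0xe5e5) > 54 (0x2ea3) > 29 (0x000c) > 24 (0x809b) > 22 (0x7661) > 2 (0xe657)
0xe5e5 has the top bid at or above the reserve (79 ETH).
Second-highest bid 54 ETH exceeds the reserve 5 ETH → payment 54 ETH.

0xe5e5 pays 54 ETH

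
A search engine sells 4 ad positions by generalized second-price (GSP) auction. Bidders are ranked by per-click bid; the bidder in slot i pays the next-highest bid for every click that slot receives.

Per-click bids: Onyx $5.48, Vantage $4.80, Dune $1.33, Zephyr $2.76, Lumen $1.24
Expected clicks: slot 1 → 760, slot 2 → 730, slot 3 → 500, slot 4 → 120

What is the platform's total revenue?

Total revenue: $6476.60

Per-click bids in order: $5.48 (Onyx) > $4.80 (Vantage) > $2.76 (Zephyr) > $1.33 (Dune) > $1.24 (Lumen)
Slot 1: Onyx pays $4.80 × 760 = $3648.00
Slot 2: Vantage pays $2.76 × 730 = $2014.80
Slot 3: Zephyr pays $1.33 × 500 = $665.00
Slot 4: Dune pays $1.24 × 120 = $148.80
Total = $6476.60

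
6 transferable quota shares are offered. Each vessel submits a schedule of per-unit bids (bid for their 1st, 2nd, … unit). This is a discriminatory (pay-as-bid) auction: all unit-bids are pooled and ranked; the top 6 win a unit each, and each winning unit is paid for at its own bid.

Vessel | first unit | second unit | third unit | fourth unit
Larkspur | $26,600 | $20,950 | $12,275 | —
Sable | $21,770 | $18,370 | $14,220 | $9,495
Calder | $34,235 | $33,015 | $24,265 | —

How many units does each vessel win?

Pooled unit-bids ranked (top 6): 34,235 (Calder-1), 33,015 (Calder-2), 26,600 (Larkspur-1), 24,265 (Calder-3), 21,770 (Sable-1), 20,950 (Larkspur-2)
Next rejected bid: $18,370 (not a price — pay-as-bid).
Allocation: Calder 3, Larkspur 2, Sable 1.

Calder 3, Larkspur 2, Sable 1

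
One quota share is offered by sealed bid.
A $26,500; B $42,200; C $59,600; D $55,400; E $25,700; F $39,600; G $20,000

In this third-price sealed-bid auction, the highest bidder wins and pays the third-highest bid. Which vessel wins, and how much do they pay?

Bids ranked: 59,600 (C) > 55,400 (D) > 42,200 (B) > 39,600 (F) > 26,500 (A) > 25,700 (E) > …
C is highest; pays the third-highest bid, $42,200.

C pays $42,200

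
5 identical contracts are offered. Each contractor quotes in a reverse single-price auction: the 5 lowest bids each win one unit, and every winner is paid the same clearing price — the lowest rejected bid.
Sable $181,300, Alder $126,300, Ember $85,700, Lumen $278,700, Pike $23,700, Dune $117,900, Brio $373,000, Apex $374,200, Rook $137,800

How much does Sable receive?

Ordering the bids: 23,700 (Pike), 85,700 (Ember), 117,900 (Dune), 126,300 (Alder), 137,800 (Rook), 181,300 (Sable), 278,700 (Lumen), …
The 5 lowest are Pike, Ember, Dune, Alder, Rook.
Lowest unsuccessful bid: $181,300 → clearing price.
Sable does not win → is paid $0.

Sable is paid $0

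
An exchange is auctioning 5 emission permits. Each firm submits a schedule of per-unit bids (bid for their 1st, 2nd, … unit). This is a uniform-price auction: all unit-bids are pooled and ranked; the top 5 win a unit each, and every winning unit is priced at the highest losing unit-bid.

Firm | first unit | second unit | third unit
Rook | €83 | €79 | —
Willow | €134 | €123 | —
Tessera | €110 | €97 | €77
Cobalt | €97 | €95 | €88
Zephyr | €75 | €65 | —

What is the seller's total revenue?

All unit-bids, highest first — top 5: 134 (Willow-1), 123 (Willow-2), 110 (Tessera-1), 97 (Tessera-2), 97 (Cobalt-1)
First bid not allocated: €95.
Allocation: Cobalt 1, Tessera 2, Willow 2. Every unit priced at €95.
Revenue = 5 × 95 = €475.

Total revenue: €475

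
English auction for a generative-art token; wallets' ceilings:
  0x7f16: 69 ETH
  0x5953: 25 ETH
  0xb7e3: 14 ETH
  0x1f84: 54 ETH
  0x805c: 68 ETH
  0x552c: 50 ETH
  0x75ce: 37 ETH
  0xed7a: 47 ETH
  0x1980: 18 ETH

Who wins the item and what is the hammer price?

Rule: the price rises until one bidder remains; the winner pays the price at which the last rival dropped out.
Limits in order: 69 (0x7f16) > 68 (0x805c) > 54 (0x1f84) > 50 (0x552c) > 47 (0xed7a) > 37 (0x75ce) > …
Bidding ends when 0x805c exits at 68 ETH; 0x7f16 takes it.

0x7f16 wins at 68 ETH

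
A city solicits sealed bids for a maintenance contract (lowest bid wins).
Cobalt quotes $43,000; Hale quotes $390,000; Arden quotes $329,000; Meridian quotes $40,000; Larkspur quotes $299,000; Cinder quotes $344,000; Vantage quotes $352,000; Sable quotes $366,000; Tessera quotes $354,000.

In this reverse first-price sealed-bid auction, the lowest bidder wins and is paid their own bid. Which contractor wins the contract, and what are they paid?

Meridian is paid $40,000

Rule: the lowest bidder wins and is paid their own bid.
Bids in order: 40,000 (Meridian) < 43,000 (Cobalt) < 299,000 (Larkspur) < 329,000 (Arden) < 344,000 (Cinder) < 352,000 (Vantage) < …
First-price: Meridian is paid what they bid, $40,000.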